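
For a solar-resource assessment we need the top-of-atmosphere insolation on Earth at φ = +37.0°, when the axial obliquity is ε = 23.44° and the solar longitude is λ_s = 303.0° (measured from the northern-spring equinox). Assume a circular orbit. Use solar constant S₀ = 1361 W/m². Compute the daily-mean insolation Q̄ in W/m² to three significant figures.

Solar declination: sin δ = sin ε · sin λ_s = sin 23.44° × sin 303.0° = -0.33361, so δ = -19.488°.
cos H₀ = −tan(+37.0°) tan(-19.488°) = 0.2667, H₀ = 1.3009 rad.
Bracket: H₀ sin φ sin δ + cos φ cos δ sin H₀ = 1.3009×0.60182×-0.33361 + 0.79864×0.94271×0.96379 = -0.261186 + 0.725624 = 0.464438.
Q̄ = (S₀/π) × [bracket] = (1361/π) × 0.464438 = 201.2 W/m².

Q̄ ≈ 201 W/m²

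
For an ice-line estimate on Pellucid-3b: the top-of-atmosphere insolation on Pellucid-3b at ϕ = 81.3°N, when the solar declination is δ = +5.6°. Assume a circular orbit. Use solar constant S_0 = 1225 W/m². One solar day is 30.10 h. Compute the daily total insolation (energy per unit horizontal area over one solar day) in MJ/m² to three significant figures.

cos h₀ = −tan(+81.3°) tan(+5.600°) = -0.6408, h₀ = 2.2663 rad.
Bracket: h₀ sin ϕ sin δ + cos ϕ cos δ sin h₀ = 2.2663×0.98849×0.09758 + 0.15126×0.99523×0.76774 = 0.218600 + 0.115574 = 0.334174.
Q̄ = (S_0/π) × [bracket] = (1225/π) × 0.334174 = 130.30 W/m².
Daily total = Q̄ × 30.10 h × 3600 s/h = 130.30 × 30.10 × 3600 / 10⁶ = 14.12 MJ/m².

14.1 MJ/m²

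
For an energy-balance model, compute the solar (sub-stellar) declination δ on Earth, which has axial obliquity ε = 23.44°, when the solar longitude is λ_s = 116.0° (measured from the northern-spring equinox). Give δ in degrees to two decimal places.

sin δ = sin ε · sin λ_s = sin 23.44° × sin 116.0° = 0.357530.
δ = arcsin(0.357530) = +20.95°.

δ = +20.95°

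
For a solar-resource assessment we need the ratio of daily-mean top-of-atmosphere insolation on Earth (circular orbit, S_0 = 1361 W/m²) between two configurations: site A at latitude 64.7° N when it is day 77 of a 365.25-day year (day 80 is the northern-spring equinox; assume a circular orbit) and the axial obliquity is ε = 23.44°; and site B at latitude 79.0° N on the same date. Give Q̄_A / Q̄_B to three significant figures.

— Configuration A (ϕ=+64.7°):
Solar longitude: L_s = 360° × (77 − 80)/365.25 = -2.957°, i.e. -2.957° + 360° = 357.043°.
sin δ = sin 23.44° × sin 357.043° = -0.02052, so δ = -1.176°.
cos h₀ = −tan(+64.7°) tan(-1.176°) = 0.0434, h₀ = 1.5274 rad.
Bracket: h₀ sin ϕ sin δ + cos ϕ cos δ sin h₀ = 1.5274×0.90408×-0.02052 + 0.42736×0.99979×0.99906 = -0.028336 + 0.426869 = 0.398533.
Q̄ = (S_0/π) × [bracket] = (1361/π) × 0.398533 = 172.65 W/m².
— Configuration B (ϕ=+79.0°):
cos h₀ = −tan(+79.0°) tan(-1.176°) = 0.1056, h₀ = 1.4650 rad.
Bracket: h₀ sin ϕ sin δ + cos ϕ cos δ sin h₀ = 1.4650×0.98163×-0.02052 + 0.19081×0.99979×0.99441 = -0.029510 + 0.189704 = 0.160194.
Q̄ = (S_0/π) × [bracket] = (1361/π) × 0.160194 = 69.399 W/m².
Ratio Q̄_A / Q̄_B = 172.65 / 69.399 = 2.488.

Q̄_A / Q̄_B ≈ 2.49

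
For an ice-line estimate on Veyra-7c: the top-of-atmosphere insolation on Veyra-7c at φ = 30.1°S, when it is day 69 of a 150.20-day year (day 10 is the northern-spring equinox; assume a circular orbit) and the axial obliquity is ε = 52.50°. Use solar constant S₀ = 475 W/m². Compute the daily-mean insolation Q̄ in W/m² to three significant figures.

Q̄ ≈ 61.0 W/m²

Solar longitude: λ_s = 360° × (69 − 10)/150.20 = 141.411°.
sin δ = sin 52.50° × sin 141.411° = 0.49483, so δ = +29.659°.
cos H₀ = −tan(-30.1°) tan(+29.659°) = 0.3301, H₀ = 1.2344 rad.
Bracket: H₀ sin φ sin δ + cos φ cos δ sin H₀ = 1.2344×-0.50151×0.49483 + 0.86515×0.86899×0.94395 = -0.306331 + 0.709668 = 0.403337.
Q̄ = (S₀/π) × [bracket] = (475/π) × 0.403337 = 60.98 W/m².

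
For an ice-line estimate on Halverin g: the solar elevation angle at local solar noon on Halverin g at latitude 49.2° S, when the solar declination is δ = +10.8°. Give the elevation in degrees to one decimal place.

At local noon the hour angle is zero, so the zenith angle equals |φ − δ| = |-49.2° − (+10.800°)| = 60.000°.
Elevation = 90° − 60.000° = 30.0°.

30.0°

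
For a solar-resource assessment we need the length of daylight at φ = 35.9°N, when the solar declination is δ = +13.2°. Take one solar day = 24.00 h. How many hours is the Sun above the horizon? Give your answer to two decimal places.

13.30 h

cos H₀ = −tan φ · tan δ = −tan(+35.9°) × tan(+13.200°) = -0.1698, so H₀ = 1.7414 rad = 99.78°.
Daylight = 2H₀/(2π) × 24.00 h = (1.7414/π) × 24.00 = 13.30 h.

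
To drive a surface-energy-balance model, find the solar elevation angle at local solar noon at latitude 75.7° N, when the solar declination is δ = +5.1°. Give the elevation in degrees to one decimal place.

19.4°

At local noon the hour angle is zero, so the zenith angle equals |ϕ − δ| = |+75.7° − (+5.100°)| = 70.600°.
Elevation = 90° − 70.600° = 19.4°.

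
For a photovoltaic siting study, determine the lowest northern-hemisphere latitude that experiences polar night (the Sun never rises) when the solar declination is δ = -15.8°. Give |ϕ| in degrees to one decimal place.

Polar night requires cos h₀ = −tan ϕ tan δ ≥ 1, i.e. tan ϕ tan δ ≤ −1.
The boundary is |tan ϕ| · |tan δ| = 1, so |ϕ| = 90° − |δ| = 90° − 15.8° = 74.2° in the northern hemisphere.

|ϕ| = 74.2°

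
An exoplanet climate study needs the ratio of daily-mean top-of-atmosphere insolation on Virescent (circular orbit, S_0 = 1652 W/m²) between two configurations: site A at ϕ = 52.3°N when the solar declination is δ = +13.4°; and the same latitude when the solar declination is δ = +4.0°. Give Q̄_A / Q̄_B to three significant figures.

Q̄_A / Q̄_B ≈ 1.30

— Configuration A (ϕ=+52.3°):
cos h₀ = −tan(+52.3°) tan(+13.400°) = -0.3082, h₀ = 1.8841 rad.
Bracket: h₀ sin ϕ sin δ + cos ϕ cos δ sin h₀ = 1.8841×0.79122×0.23175 + 0.61153×0.97278×0.95131 = 0.345478 + 0.565919 = 0.911397.
Q̄ = (S_0/π) × [bracket] = (1652/π) × 0.911397 = 479.26 W/m².
— Configuration B (ϕ=+52.3°):
cos h₀ = −tan(+52.3°) tan(+4.000°) = -0.0905, h₀ = 1.6614 rad.
Bracket: h₀ sin ϕ sin δ + cos ϕ cos δ sin h₀ = 1.6614×0.79122×0.06976 + 0.61153×0.99756×0.99590 = 0.091702 + 0.607537 = 0.699239.
Q̄ = (S_0/π) × [bracket] = (1652/π) × 0.699239 = 367.69 W/m².
Ratio Q̄_A / Q̄_B = 479.26 / 367.69 = 1.303.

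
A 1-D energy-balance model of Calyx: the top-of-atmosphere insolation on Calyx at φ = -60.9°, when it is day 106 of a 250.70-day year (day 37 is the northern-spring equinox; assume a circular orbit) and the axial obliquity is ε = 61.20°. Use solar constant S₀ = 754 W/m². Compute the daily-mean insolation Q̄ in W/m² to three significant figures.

Solar longitude: λ_s = 360° × (106 − 37)/250.70 = 99.083°.
sin δ = sin 61.20° × sin 99.083° = 0.86532, so δ = +59.919°.
cos H₀ = −tan(-60.9°) tan(+59.919°) = 3.1018 ≥ 1 ⇒ polar night, H₀ = 0 and Q̄ = 0.

Q̄ ≈ 0.00 W/m²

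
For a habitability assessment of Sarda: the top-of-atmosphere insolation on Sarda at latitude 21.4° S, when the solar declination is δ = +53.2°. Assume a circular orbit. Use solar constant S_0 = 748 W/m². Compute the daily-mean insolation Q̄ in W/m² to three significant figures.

cos h₀ = −tan(-21.4°) tan(+53.200°) = 0.5239, h₀ = 1.0194 rad.
Bracket: h₀ sin ϕ sin δ + cos ϕ cos δ sin h₀ = 1.0194×-0.36488×0.80073 + 0.93106×0.59902×0.85181 = -0.297838 + 0.475075 = 0.177237.
Q̄ = (S_0/π) × [bracket] = (748/π) × 0.177237 = 42.20 W/m².

Q̄ ≈ 42.2 W/m²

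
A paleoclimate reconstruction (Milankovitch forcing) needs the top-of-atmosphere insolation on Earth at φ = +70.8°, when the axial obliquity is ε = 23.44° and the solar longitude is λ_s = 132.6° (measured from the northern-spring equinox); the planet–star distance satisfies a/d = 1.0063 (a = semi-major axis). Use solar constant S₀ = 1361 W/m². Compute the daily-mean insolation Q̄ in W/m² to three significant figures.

Solar declination: sin δ = sin ε · sin λ_s = sin 23.44° × sin 132.6° = 0.29281, so δ = +17.026°.
cos H₀ = −tan(+70.8°) tan(+17.026°) = -0.8794, H₀ = 2.6454 rad.
Bracket: H₀ sin φ sin δ + cos φ cos δ sin H₀ = 2.6454×0.94438×0.29281 + 0.32887×0.95617×0.47612 = 0.731516 + 0.149719 = 0.881235.
Inverse-square distance factor (a/d)² = 1.0063² = 1.012640.
Q̄ = (S₀/π) × 1.012640 × [bracket] = (1361/π) × 1.012640 × 0.881235 = 386.6 W/m².

Q̄ ≈ 387 W/m²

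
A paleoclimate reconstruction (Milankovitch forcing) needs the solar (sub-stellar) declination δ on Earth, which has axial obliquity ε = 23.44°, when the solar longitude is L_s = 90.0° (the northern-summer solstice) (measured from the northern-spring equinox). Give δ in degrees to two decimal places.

δ = +23.44°

sin δ = sin ε · sin L_s = sin 23.44° × sin 90.0° = 0.397789.
δ = arcsin(0.397789) = +23.44°.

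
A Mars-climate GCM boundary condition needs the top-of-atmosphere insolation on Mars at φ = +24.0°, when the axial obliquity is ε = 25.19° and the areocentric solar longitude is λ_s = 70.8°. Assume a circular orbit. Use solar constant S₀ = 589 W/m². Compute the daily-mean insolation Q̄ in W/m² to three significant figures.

Q̄ ≈ 208 W/m²

sin δ = sin 25.19° × sin 70.8° = 0.40195, so δ = +23.700°.
cos H₀ = −tan(+24.0°) tan(+23.700°) = -0.1954, H₀ = 1.7675 rad.
Bracket: H₀ sin φ sin δ + cos φ cos δ sin H₀ = 1.7675×0.40674×0.40195 + 0.91355×0.91566×0.98072 = 0.288967 + 0.820373 = 1.109340.
Q̄ = (S₀/π) × [bracket] = (589/π) × 1.109340 = 208.0 W/m².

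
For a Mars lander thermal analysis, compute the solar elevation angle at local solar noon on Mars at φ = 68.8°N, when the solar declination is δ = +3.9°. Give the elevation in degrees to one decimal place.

At local noon the hour angle is zero, so the zenith angle equals |φ − δ| = |+68.8° − (+3.900°)| = 64.900°.
Elevation = 90° − 64.900° = 25.1°.

25.1°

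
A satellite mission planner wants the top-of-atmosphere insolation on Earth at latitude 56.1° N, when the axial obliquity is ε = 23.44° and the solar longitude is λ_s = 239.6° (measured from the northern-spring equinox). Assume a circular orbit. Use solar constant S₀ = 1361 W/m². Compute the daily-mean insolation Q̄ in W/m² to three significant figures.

Q̄ ≈ 67.6 W/m²

Solar declination: sin δ = sin ε · sin λ_s = sin 23.44° × sin 239.6° = -0.34310, so δ = -20.066°.
cos H₀ = −tan(+56.1°) tan(-20.066°) = 0.5436, H₀ = 0.9961 rad.
Bracket: H₀ sin φ sin δ + cos φ cos δ sin H₀ = 0.9961×0.83001×-0.34310 + 0.55775×0.93930×0.83936 = -0.283666 + 0.439736 = 0.156070.
Q̄ = (S₀/π) × [bracket] = (1361/π) × 0.156070 = 67.61 W/m².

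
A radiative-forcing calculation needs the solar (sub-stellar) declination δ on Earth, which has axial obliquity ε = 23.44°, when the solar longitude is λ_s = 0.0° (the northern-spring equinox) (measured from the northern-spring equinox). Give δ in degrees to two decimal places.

δ = +0.00°

sin δ = sin ε · sin λ_s = sin 23.44° × sin 0.0° = 0.000000.
δ = arcsin(0.000000) = +0.00°.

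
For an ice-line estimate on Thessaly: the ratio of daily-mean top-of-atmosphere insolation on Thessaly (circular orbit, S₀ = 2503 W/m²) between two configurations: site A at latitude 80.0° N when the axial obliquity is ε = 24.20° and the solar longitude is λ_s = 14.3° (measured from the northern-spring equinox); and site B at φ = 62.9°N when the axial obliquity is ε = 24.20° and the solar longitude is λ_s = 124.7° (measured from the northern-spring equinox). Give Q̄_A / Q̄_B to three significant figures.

Q̄_A / Q̄_B ≈ 0.355

— Configuration A (φ=+80.0°):
Solar declination: sin δ = sin ε · sin λ_s = sin 24.20° × sin 14.3° = 0.10125, so δ = +5.811°.
cos H₀ = −tan(+80.0°) tan(+5.811°) = -0.5772, H₀ = 2.1861 rad.
Bracket: H₀ sin φ sin δ + cos φ cos δ sin H₀ = 2.1861×0.98481×0.10125 + 0.17365×0.99486×0.81661 = 0.217980 + 0.141075 = 0.359055.
Q̄ = (S₀/π) × [bracket] = (2503/π) × 0.359055 = 286.07 W/m².
— Configuration B (φ=+62.9°):
Solar declination: sin δ = sin ε · sin λ_s = sin 24.20° × sin 124.7° = 0.33702, so δ = +19.695°.
cos H₀ = −tan(+62.9°) tan(+19.695°) = -0.6995, H₀ = 2.3455 rad.
Bracket: H₀ sin φ sin δ + cos φ cos δ sin H₀ = 2.3455×0.89021×0.33702 + 0.45554×0.94150×0.71462 = 0.703694 + 0.306494 = 1.010188.
Q̄ = (S₀/π) × [bracket] = (2503/π) × 1.010188 = 804.85 W/m².
Ratio Q̄_A / Q̄_B = 286.07 / 804.85 = 0.3554.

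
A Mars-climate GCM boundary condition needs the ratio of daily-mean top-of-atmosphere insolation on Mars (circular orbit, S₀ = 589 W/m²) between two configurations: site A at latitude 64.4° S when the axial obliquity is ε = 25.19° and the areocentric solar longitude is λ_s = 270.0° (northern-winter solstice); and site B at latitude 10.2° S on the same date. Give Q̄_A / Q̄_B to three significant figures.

— Configuration A (φ=-64.4°):
sin δ = sin 25.19° × sin 270.0° = -0.42562, so δ = -25.190°.
cos H₀ = −tan(-64.4°) tan(-25.190°) = -0.9817, H₀ = 2.9500 rad.
Bracket: H₀ sin φ sin δ + cos φ cos δ sin H₀ = 2.9500×-0.90183×-0.42562 + 0.43209×0.90490×0.19044 = 1.132319 + 0.074462 = 1.206781.
Q̄ = (S₀/π) × [bracket] = (589/π) × 1.206781 = 226.25 W/m².
— Configuration B (φ=-10.2°):
cos H₀ = −tan(-10.2°) tan(-25.190°) = -0.0846, H₀ = 1.6555 rad.
Bracket: H₀ sin φ sin δ + cos φ cos δ sin H₀ = 1.6555×-0.17708×-0.42562 + 0.98420×0.90490×0.99641 = 0.124773 + 0.887405 = 1.012178.
Q̄ = (S₀/π) × [bracket] = (589/π) × 1.012178 = 189.77 W/m².
Ratio Q̄_A / Q̄_B = 226.25 / 189.77 = 1.192.

Q̄_A / Q̄_B ≈ 1.19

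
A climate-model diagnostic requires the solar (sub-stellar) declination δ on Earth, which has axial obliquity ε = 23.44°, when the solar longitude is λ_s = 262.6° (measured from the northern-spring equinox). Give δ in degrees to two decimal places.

δ = -23.23°

sin δ = sin ε · sin λ_s = sin 23.44° × sin 262.6° = -0.394475.
δ = arcsin(-0.394475) = -23.23°.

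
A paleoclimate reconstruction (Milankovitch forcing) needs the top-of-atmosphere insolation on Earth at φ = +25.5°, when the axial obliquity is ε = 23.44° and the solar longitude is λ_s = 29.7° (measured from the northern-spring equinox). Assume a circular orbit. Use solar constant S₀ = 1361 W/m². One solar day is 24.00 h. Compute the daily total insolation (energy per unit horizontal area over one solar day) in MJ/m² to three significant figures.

Solar declination: sin δ = sin ε · sin λ_s = sin 23.44° × sin 29.7° = 0.19709, so δ = +11.367°.
cos H₀ = −tan(+25.5°) tan(+11.367°) = -0.0959, H₀ = 1.6668 rad.
Bracket: H₀ sin φ sin δ + cos φ cos δ sin H₀ = 1.6668×0.43051×0.19709 + 0.90259×0.98039×0.99539 = 0.141427 + 0.880811 = 1.022238.
Q̄ = (S₀/π) × [bracket] = (1361/π) × 1.022238 = 442.85 W/m².
Daily total = Q̄ × 24.00 h × 3600 s/h = 442.85 × 24.00 × 3600 / 10⁶ = 38.26 MJ/m².

38.3 MJ/m²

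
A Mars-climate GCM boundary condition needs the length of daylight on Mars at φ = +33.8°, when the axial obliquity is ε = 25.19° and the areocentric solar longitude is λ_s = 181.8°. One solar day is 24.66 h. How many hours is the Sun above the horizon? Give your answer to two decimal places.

12.26 h

sin δ = sin 25.19° × sin 181.8° = -0.01337, so δ = -0.766°.
cos H₀ = −tan φ · tan δ = −tan(+33.8°) × tan(-0.766°) = 0.0090, so H₀ = 1.5618 rad = 89.49°.
Daylight = 2H₀/(2π) × 24.66 h = (1.5618/π) × 24.66 = 12.26 h.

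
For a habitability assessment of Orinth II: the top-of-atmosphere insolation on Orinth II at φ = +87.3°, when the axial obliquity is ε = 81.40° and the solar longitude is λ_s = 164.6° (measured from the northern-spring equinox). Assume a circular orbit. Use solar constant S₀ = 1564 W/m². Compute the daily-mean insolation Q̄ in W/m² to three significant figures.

Solar declination: sin δ = sin ε · sin λ_s = sin 81.40° × sin 164.6° = 0.26257, so δ = +15.223°.
cos H₀ = −tan(+87.3°) tan(+15.223°) = -5.7703 ≤ −1 ⇒ polar day, H₀ = π.
Bracket: H₀ sin φ sin δ + cos φ cos δ sin H₀ = 3.1416×0.99889×0.26257 + 0.04711×0.96491×0.00000 = 0.823974 + 0.000000 = 0.823974.
Q̄ = (S₀/π) × [bracket] = (1564/π) × 0.823974 = 410.2 W/m².

Q̄ ≈ 410 W/m²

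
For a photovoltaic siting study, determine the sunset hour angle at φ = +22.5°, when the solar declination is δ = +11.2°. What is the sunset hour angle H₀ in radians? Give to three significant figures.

H₀ = 1.65 rad

cos H₀ = −tan φ · tan δ = −tan(+22.5°) × tan(+11.200°) = -0.0820, so H₀ = 1.6529 rad = 94.70°.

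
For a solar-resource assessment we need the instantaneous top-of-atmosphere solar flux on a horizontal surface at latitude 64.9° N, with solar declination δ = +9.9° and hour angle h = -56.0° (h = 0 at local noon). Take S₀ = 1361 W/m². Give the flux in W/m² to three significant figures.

530 W/m²

cos θ_z = sin φ sin δ + cos φ cos δ cos h = 0.155694 + 0.233677 = 0.389371.
Flux = S₀ · cos θ_z = 1361 × 0.389371 = 529.9 W/m².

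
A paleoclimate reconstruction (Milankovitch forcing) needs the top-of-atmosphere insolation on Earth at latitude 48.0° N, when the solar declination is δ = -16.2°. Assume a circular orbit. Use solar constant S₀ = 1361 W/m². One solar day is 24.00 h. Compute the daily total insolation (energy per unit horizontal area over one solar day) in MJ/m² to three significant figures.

13.1 MJ/m²

cos H₀ = −tan(+48.0°) tan(-16.200°) = 0.3227, H₀ = 1.2423 rad.
Bracket: H₀ sin φ sin δ + cos φ cos δ sin H₀ = 1.2423×0.74314×-0.27899 + 0.66913×0.96029×0.94651 = -0.257564 + 0.608188 = 0.350624.
Q̄ = (S₀/π) × [bracket] = (1361/π) × 0.350624 = 151.90 W/m².
Daily total = Q̄ × 24.00 h × 3600 s/h = 151.90 × 24.00 × 3600 / 10⁶ = 13.12 MJ/m².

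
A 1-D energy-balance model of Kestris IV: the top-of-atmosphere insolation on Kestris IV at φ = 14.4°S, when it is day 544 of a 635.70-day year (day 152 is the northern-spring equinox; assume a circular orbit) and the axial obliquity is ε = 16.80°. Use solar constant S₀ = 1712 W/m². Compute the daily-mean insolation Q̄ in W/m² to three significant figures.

Solar longitude: λ_s = 360° × (544 − 152)/635.70 = 221.992°.
sin δ = sin 16.80° × sin 221.992° = -0.19337, so δ = -11.149°.
cos H₀ = −tan(-14.4°) tan(-11.149°) = -0.0506, H₀ = 1.6214 rad.
Bracket: H₀ sin φ sin δ + cos φ cos δ sin H₀ = 1.6214×-0.24869×-0.19337 + 0.96858×0.98113×0.99872 = 0.077972 + 0.949087 = 1.027059.
Q̄ = (S₀/π) × [bracket] = (1712/π) × 1.027059 = 559.7 W/m².

Q̄ ≈ 560 W/m²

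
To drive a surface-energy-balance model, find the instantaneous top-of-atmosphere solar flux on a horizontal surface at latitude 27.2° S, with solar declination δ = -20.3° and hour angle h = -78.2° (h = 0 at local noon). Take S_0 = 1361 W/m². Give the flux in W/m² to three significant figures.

cos θ_z = sin ϕ sin δ + cos ϕ cos δ cos h = 0.158584 + 0.170585 = 0.329169.
Flux = S_0 · cos θ_z = 1361 × 0.329169 = 448.0 W/m².

448 W/m²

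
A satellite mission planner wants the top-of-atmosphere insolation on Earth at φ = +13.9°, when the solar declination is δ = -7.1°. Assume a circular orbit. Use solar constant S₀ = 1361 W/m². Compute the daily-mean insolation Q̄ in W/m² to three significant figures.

cos H₀ = −tan(+13.9°) tan(-7.100°) = 0.0308, H₀ = 1.5400 rad.
Bracket: H₀ sin φ sin δ + cos φ cos δ sin H₀ = 1.5400×0.24023×-0.12360 + 0.97072×0.99233×0.99952 = -0.045726 + 0.962812 = 0.917086.
Q̄ = (S₀/π) × [bracket] = (1361/π) × 0.917086 = 397.3 W/m².

Q̄ ≈ 397 W/m²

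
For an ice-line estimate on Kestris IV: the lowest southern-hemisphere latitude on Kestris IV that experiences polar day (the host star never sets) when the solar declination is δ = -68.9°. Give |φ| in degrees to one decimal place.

Polar day requires cos H₀ = −tan φ tan δ ≤ −1, i.e. tan φ tan δ ≥ 1.
The boundary is |tan φ| · |tan δ| = 1, so |φ| = 90° − |δ| = 90° − 68.9° = 21.1° in the southern hemisphere.

|φ| = 21.1°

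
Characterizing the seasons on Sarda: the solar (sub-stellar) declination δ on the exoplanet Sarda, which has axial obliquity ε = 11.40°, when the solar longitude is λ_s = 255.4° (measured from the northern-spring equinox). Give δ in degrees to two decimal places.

δ = -11.03°

sin δ = sin ε · sin λ_s = sin 11.40° × sin 255.4° = -0.191275.
δ = arcsin(-0.191275) = -11.03°.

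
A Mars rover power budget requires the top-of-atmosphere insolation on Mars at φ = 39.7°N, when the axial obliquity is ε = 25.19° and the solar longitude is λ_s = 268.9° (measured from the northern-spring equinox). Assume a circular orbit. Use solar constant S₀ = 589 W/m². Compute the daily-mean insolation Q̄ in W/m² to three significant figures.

Q̄ ≈ 60.6 W/m²

Solar declination: sin δ = sin ε · sin λ_s = sin 25.19° × sin 268.9° = -0.42554, so δ = -25.185°.
cos H₀ = −tan(+39.7°) tan(-25.185°) = 0.3904, H₀ = 1.1697 rad.
Bracket: H₀ sin φ sin δ + cos φ cos δ sin H₀ = 1.1697×0.63877×-0.42554 + 0.76940×0.90494×0.92064 = -0.317950 + 0.641006 = 0.323056.
Q̄ = (S₀/π) × [bracket] = (589/π) × 0.323056 = 60.57 W/m².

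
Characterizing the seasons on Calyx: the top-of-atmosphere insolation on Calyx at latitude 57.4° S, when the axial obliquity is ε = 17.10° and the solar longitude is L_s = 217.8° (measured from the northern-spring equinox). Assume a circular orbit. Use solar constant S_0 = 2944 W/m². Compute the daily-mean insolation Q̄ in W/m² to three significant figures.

Q̄ ≈ 741 W/m²

Solar declination: sin δ = sin ε · sin L_s = sin 17.10° × sin 217.8° = -0.18022, so δ = -10.383°.
cos h₀ = −tan(-57.4°) tan(-10.383°) = -0.2865, h₀ = 1.8614 rad.
Bracket: h₀ sin ϕ sin δ + cos ϕ cos δ sin h₀ = 1.8614×-0.84245×-0.18022 + 0.53877×0.98363×0.95808 = 0.282610 + 0.507735 = 0.790345.
Q̄ = (S_0/π) × [bracket] = (2944/π) × 0.790345 = 740.6 W/m².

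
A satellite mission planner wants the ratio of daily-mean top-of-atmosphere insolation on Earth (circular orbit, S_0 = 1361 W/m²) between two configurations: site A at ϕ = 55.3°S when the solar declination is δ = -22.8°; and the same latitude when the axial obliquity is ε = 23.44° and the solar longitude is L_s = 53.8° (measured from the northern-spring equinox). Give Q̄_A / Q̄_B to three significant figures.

— Configuration A (ϕ=-55.3°):
cos h₀ = −tan(-55.3°) tan(-22.800°) = -0.6071, h₀ = 2.2232 rad.
Bracket: h₀ sin ϕ sin δ + cos ϕ cos δ sin h₀ = 2.2232×-0.82214×-0.38752 + 0.56928×0.92186×0.79464 = 0.708302 + 0.417024 = 1.125326.
Q̄ = (S_0/π) × [bracket] = (1361/π) × 1.125326 = 487.51 W/m².
— Configuration B (ϕ=-55.3°):
Solar declination: sin δ = sin ε · sin L_s = sin 23.44° × sin 53.8° = 0.32100, so δ = +18.723°.
cos h₀ = −tan(-55.3°) tan(+18.723°) = 0.4895, h₀ = 1.0593 rad.
Bracket: h₀ sin ϕ sin δ + cos ϕ cos δ sin h₀ = 1.0593×-0.82214×0.32100 + 0.56928×0.94708×0.87201 = -0.279557 + 0.470147 = 0.190590.
Q̄ = (S_0/π) × [bracket] = (1361/π) × 0.190590 = 82.567 W/m².
Ratio Q̄_A / Q̄_B = 487.51 / 82.567 = 5.904.

Q̄_A / Q̄_B ≈ 5.90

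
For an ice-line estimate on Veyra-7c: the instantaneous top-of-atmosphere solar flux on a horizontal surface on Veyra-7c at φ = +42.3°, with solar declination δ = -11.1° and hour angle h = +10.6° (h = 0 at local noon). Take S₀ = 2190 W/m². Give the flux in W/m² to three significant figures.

cos θ_z = sin φ sin δ + cos φ cos δ cos h = -0.129570 + 0.713409 = 0.583839.
Flux = S₀ · cos θ_z = 2190 × 0.583839 = 1279 W/m².

1.28e+03 W/m²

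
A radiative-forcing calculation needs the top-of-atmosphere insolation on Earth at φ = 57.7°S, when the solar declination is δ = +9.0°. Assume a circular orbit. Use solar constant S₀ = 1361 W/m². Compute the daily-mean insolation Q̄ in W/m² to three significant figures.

cos H₀ = −tan(-57.7°) tan(+9.000°) = 0.2505, H₀ = 1.3176 rad.
Bracket: H₀ sin φ sin δ + cos φ cos δ sin H₀ = 1.3176×-0.84526×0.15643 + 0.53435×0.98769×0.96811 = -0.174218 + 0.510941 = 0.336723.
Q̄ = (S₀/π) × [bracket] = (1361/π) × 0.336723 = 145.9 W/m².

Q̄ ≈ 146 W/m²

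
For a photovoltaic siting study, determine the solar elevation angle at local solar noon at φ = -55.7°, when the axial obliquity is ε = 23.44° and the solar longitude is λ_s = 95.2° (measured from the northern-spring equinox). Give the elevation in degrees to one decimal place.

11.0°

Solar declination: sin δ = sin ε · sin λ_s = sin 23.44° × sin 95.2° = 0.39615, so δ = +23.338°.
At local noon the hour angle is zero, so the zenith angle equals |φ − δ| = |-55.7° − (+23.338°)| = 79.038°.
Elevation = 90° − 79.038° = 11.0°.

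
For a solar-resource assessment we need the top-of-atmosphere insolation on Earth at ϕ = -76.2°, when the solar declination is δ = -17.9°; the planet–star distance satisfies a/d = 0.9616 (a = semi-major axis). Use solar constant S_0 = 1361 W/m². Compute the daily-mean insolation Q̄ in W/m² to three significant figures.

cos h₀ = −tan(-76.2°) tan(-17.900°) = -1.3150 ≤ −1 ⇒ polar day, h₀ = π.
Bracket: h₀ sin ϕ sin δ + cos ϕ cos δ sin h₀ = 3.1416×-0.97113×-0.30736 + 0.23853×0.95159×0.00000 = 0.937725 + 0.000000 = 0.937725.
Inverse-square distance factor (a/d)² = 0.9616² = 0.924675.
Q̄ = (S_0/π) × 0.924675 × [bracket] = (1361/π) × 0.924675 × 0.937725 = 375.6 W/m².

Q̄ ≈ 376 W/m²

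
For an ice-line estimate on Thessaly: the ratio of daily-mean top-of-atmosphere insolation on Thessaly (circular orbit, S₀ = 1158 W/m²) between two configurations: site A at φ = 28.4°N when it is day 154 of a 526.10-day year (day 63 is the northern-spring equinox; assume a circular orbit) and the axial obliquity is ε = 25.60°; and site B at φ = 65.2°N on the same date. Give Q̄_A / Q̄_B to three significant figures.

— Configuration A (φ=+28.4°):
Solar longitude: λ_s = 360° × (154 − 63)/526.10 = 62.270°.
sin δ = sin 25.60° × sin 62.270° = 0.38246, so δ = +22.486°.
cos H₀ = −tan(+28.4°) tan(+22.486°) = -0.2238, H₀ = 1.7965 rad.
Bracket: H₀ sin φ sin δ + cos φ cos δ sin H₀ = 1.7965×0.47562×0.38246 + 0.87965×0.92397×0.97463 = 0.326793 + 0.792150 = 1.118943.
Q̄ = (S₀/π) × [bracket] = (1158/π) × 1.118943 = 412.45 W/m².
— Configuration B (φ=+65.2°):
cos H₀ = −tan(+65.2°) tan(+22.486°) = -0.8958, H₀ = 2.6811 rad.
Bracket: H₀ sin φ sin δ + cos φ cos δ sin H₀ = 2.6811×0.90778×0.38246 + 0.41945×0.92397×0.44441 = 0.930850 + 0.172235 = 1.103085.
Q̄ = (S₀/π) × [bracket] = (1158/π) × 1.103085 = 406.60 W/m².
Ratio Q̄_A / Q̄_B = 412.45 / 406.60 = 1.014.

Q̄_A / Q̄_B ≈ 1.01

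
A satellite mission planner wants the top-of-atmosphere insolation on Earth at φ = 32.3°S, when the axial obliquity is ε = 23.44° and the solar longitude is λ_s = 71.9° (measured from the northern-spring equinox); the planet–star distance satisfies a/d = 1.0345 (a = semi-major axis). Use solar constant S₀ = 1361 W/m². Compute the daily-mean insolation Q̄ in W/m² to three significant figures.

Q̄ ≈ 228 W/m²

Solar declination: sin δ = sin ε · sin λ_s = sin 23.44° × sin 71.9° = 0.37810, so δ = +22.216°.
cos H₀ = −tan(-32.3°) tan(+22.216°) = 0.2582, H₀ = 1.3096 rad.
Bracket: H₀ sin φ sin δ + cos φ cos δ sin H₀ = 1.3096×-0.53435×0.37810 + 0.84526×0.92576×0.96609 = -0.264589 + 0.755973 = 0.491384.
Inverse-square distance factor (a/d)² = 1.0345² = 1.070190.
Q̄ = (S₀/π) × 1.070190 × [bracket] = (1361/π) × 1.070190 × 0.491384 = 227.8 W/m².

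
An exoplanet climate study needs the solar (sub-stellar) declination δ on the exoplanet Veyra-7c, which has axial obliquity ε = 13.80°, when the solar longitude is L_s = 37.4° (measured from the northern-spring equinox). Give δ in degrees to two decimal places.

δ = +8.33°

sin δ = sin ε · sin L_s = sin 13.80° × sin 37.4° = 0.144879.
δ = arcsin(0.144879) = +8.33°.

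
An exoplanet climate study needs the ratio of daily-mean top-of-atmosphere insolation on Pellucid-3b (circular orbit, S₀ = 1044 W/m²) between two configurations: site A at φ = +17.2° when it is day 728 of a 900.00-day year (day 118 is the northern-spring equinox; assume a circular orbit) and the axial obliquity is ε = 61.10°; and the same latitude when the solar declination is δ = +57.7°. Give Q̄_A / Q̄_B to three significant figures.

— Configuration A (φ=+17.2°):
Solar longitude: λ_s = 360° × (728 − 118)/900.00 = 244.000°.
sin δ = sin 61.10° × sin 244.000° = -0.78686, so δ = -51.893°.
cos H₀ = −tan(+17.2°) tan(-51.893°) = 0.3947, H₀ = 1.1651 rad.
Bracket: H₀ sin φ sin δ + cos φ cos δ sin H₀ = 1.1651×0.29571×-0.78686 + 0.95528×0.61713×0.91881 = -0.271098 + 0.541668 = 0.270570.
Q̄ = (S₀/π) × [bracket] = (1044/π) × 0.270570 = 89.915 W/m².
— Configuration B (φ=+17.2°):
cos H₀ = −tan(+17.2°) tan(+57.700°) = -0.4897, H₀ = 2.0825 rad.
Bracket: H₀ sin φ sin δ + cos φ cos δ sin H₀ = 2.0825×0.29571×0.84526 + 0.95528×0.53435×0.87191 = 0.520525 + 0.445070 = 0.965595.
Q̄ = (S₀/π) × [bracket] = (1044/π) × 0.965595 = 320.88 W/m².
Ratio Q̄_A / Q̄_B = 89.915 / 320.88 = 0.2802.

Q̄_A / Q̄_B ≈ 0.280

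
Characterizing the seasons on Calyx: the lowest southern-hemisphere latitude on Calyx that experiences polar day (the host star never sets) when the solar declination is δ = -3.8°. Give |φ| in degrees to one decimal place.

Polar day requires cos H₀ = −tan φ tan δ ≤ −1, i.e. tan φ tan δ ≥ 1.
The boundary is |tan φ| · |tan δ| = 1, so |φ| = 90° − |δ| = 90° − 3.8° = 86.2° in the southern hemisphere.

|φ| = 86.2°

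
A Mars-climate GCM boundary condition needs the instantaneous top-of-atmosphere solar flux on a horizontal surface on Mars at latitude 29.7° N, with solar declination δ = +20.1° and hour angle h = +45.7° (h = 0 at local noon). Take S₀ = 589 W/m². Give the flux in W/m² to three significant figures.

cos θ_z = sin φ sin δ + cos φ cos δ cos h = 0.170269 + 0.569716 = 0.739985.
Flux = S₀ · cos θ_z = 589 × 0.739985 = 435.9 W/m².

436 W/m²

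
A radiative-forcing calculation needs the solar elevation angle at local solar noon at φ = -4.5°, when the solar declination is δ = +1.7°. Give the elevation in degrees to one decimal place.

At local noon the hour angle is zero, so the zenith angle equals |φ − δ| = |-4.5° − (+1.700°)| = 6.200°.
Elevation = 90° − 6.200° = 83.8°.

83.8°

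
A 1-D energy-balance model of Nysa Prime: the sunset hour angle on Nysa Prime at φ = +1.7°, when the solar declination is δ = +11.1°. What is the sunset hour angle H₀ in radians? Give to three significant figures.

H₀ = 1.58 rad

cos H₀ = −tan φ · tan δ = −tan(+1.7°) × tan(+11.100°) = -0.0058, so H₀ = 1.5766 rad = 90.33°.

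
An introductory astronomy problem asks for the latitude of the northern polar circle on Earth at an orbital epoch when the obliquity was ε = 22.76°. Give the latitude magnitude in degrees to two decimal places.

The polar circle is the lowest latitude that experiences at least one full rotation of continuous daylight at the northern-summer solstice; it lies at |φ| = 90° − ε = 90° − 22.76° = 67.24°.

67.24°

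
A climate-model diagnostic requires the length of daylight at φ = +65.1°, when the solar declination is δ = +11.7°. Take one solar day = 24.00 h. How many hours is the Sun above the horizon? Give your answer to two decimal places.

15.53 h

cos H₀ = −tan φ · tan δ = −tan(+65.1°) × tan(+11.700°) = -0.4461, so H₀ = 2.0332 rad = 116.50°.
Daylight = 2H₀/(2π) × 24.00 h = (2.0332/π) × 24.00 = 15.53 h.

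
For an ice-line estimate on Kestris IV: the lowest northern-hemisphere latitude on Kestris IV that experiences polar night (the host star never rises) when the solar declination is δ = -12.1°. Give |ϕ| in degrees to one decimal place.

|ϕ| = 77.9°

Polar night requires cos h₀ = −tan ϕ tan δ ≥ 1, i.e. tan ϕ tan δ ≤ −1.
The boundary is |tan ϕ| · |tan δ| = 1, so |ϕ| = 90° − |δ| = 90° − 12.1° = 77.9° in the northern hemisphere.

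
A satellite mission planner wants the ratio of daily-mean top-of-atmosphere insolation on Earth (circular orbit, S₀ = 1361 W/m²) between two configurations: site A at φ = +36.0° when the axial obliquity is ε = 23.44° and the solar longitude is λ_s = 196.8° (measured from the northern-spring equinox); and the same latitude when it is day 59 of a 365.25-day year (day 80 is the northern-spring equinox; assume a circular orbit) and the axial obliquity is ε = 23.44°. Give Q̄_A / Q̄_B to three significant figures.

— Configuration A (φ=+36.0°):
Solar declination: sin δ = sin ε · sin λ_s = sin 23.44° × sin 196.8° = -0.11497, so δ = -6.602°.
cos H₀ = −tan(+36.0°) tan(-6.602°) = 0.0841, H₀ = 1.4866 rad.
Bracket: H₀ sin φ sin δ + cos φ cos δ sin H₀ = 1.4866×0.58779×-0.11497 + 0.80902×0.99337×0.99646 = -0.100462 + 0.800811 = 0.700349.
Q̄ = (S₀/π) × [bracket] = (1361/π) × 0.700349 = 303.41 W/m².
— Configuration B (φ=+36.0°):
Solar longitude: λ_s = 360° × (59 − 80)/365.25 = -20.698°, i.e. -20.698° + 360° = 339.302°.
sin δ = sin 23.44° × sin 339.302° = -0.14060, so δ = -8.082°.
cos H₀ = −tan(+36.0°) tan(-8.082°) = 0.1032, H₀ = 1.4674 rad.
Bracket: H₀ sin φ sin δ + cos φ cos δ sin H₀ = 1.4674×0.58779×-0.14060 + 0.80902×0.99007×0.99466 = -0.121271 + 0.796709 = 0.675438.
Q̄ = (S₀/π) × [bracket] = (1361/π) × 0.675438 = 292.61 W/m².
Ratio Q̄_A / Q̄_B = 303.41 / 292.61 = 1.037.

Q̄_A / Q̄_B ≈ 1.04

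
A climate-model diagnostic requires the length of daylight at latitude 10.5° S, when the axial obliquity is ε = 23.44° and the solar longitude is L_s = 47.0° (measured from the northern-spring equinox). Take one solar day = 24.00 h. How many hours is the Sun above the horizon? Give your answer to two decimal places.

11.57 h

Solar declination: sin δ = sin ε · sin L_s = sin 23.44° × sin 47.0° = 0.29092, so δ = +16.913°.
cos h₀ = −tan ϕ · tan δ = −tan(-10.5°) × tan(+16.913°) = 0.0564, so h₀ = 1.5144 rad = 86.77°.
Daylight = 2h₀/(2π) × 24.00 h = (1.5144/π) × 24.00 = 11.57 h.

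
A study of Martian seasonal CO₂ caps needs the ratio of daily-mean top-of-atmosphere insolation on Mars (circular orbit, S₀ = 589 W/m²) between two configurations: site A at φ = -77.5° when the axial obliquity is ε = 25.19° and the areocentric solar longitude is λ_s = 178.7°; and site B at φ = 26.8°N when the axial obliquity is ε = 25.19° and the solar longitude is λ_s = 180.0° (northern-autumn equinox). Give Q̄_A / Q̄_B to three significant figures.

Q̄_A / Q̄_B ≈ 0.226

— Configuration A (φ=-77.5°):
sin δ = sin 25.19° × sin 178.7° = 0.00966, so δ = +0.553°.
cos H₀ = −tan(-77.5°) tan(+0.553°) = 0.0436, H₀ = 1.5272 rad.
Bracket: H₀ sin φ sin δ + cos φ cos δ sin H₀ = 1.5272×-0.97630×0.00966 + 0.21644×0.99995×0.99905 = -0.014403 + 0.216224 = 0.201821.
Q̄ = (S₀/π) × [bracket] = (589/π) × 0.201821 = 37.838 W/m².
— Configuration B (φ=+26.8°):
Solar declination: sin δ = sin ε · sin λ_s = sin 25.19° × sin 180.0° = 0.00000, so δ = +0.000°.
cos H₀ = −tan(+26.8°) tan(+0.000°) = -0.0000, H₀ = 1.5708 rad.
Bracket: H₀ sin φ sin δ + cos φ cos δ sin H₀ = 1.5708×0.45088×0.00000 + 0.89259×1.00000×1.00000 = 0.000000 + 0.892590 = 0.892590.
Q̄ = (S₀/π) × [bracket] = (589/π) × 0.892590 = 167.35 W/m².
Ratio Q̄_A / Q̄_B = 37.838 / 167.35 = 0.2261.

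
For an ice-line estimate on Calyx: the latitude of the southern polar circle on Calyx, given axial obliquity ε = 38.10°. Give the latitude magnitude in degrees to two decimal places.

51.90°

The polar circle is the lowest latitude that experiences at least one full rotation of continuous darkness at the northern-summer solstice; it lies at |φ| = 90° − ε = 90° − 38.10° = 51.90°.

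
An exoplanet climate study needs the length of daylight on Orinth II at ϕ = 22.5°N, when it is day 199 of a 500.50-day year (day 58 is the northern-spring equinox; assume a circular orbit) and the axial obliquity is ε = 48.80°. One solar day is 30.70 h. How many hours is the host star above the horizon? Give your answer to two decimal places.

19.94 h

Solar longitude: L_s = 360° × (199 − 58)/500.50 = 101.419°.
sin δ = sin 48.80° × sin 101.419° = 0.73752, so δ = +47.521°.
cos h₀ = −tan ϕ · tan δ = −tan(+22.5°) × tan(+47.521°) = -0.4524, so h₀ = 2.0402 rad = 116.90°.
Daylight = 2h₀/(2π) × 30.70 h = (2.0402/π) × 30.70 = 19.94 h.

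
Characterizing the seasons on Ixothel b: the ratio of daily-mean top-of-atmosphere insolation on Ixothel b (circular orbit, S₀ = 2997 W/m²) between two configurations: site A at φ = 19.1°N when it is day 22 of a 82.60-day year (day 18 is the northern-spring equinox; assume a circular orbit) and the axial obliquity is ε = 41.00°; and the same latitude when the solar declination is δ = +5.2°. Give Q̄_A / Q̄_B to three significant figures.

Q̄_A / Q̄_B ≈ 1.04

— Configuration A (φ=+19.1°):
Solar longitude: λ_s = 360° × (22 − 18)/82.60 = 17.433°.
sin δ = sin 41.00° × sin 17.433° = 0.19655, so δ = +11.335°.
cos H₀ = −tan(+19.1°) tan(+11.335°) = -0.0694, H₀ = 1.6403 rad.
Bracket: H₀ sin φ sin δ + cos φ cos δ sin H₀ = 1.6403×0.32722×0.19655 + 0.94495×0.98049×0.99759 = 0.105496 + 0.924281 = 1.029777.
Q̄ = (S₀/π) × [bracket] = (2997/π) × 1.029777 = 982.38 W/m².
— Configuration B (φ=+19.1°):
cos H₀ = −tan(+19.1°) tan(+5.200°) = -0.0315, H₀ = 1.6023 rad.
Bracket: H₀ sin φ sin δ + cos φ cos δ sin H₀ = 1.6023×0.32722×0.09063 + 0.94495×0.99588×0.99950 = 0.047518 + 0.940586 = 0.988104.
Q̄ = (S₀/π) × [bracket] = (2997/π) × 0.988104 = 942.63 W/m².
Ratio Q̄_A / Q̄_B = 982.38 / 942.63 = 1.042.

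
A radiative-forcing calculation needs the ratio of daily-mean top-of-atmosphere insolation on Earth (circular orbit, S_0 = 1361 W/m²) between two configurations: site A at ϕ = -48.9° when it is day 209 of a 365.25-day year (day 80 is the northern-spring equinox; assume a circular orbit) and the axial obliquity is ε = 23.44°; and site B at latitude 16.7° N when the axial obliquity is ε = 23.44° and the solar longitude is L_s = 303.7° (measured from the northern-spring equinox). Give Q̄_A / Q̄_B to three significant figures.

— Configuration A (ϕ=-48.9°):
Solar longitude: L_s = 360° × (209 − 80)/365.25 = 127.146°.
sin δ = sin 23.44° × sin 127.146° = 0.31708, so δ = +18.486°.
cos h₀ = −tan(-48.9°) tan(+18.486°) = 0.3832, h₀ = 1.1775 rad.
Bracket: h₀ sin ϕ sin δ + cos ϕ cos δ sin h₀ = 1.1775×-0.75356×0.31708 + 0.65738×0.94840×0.92365 = -0.281350 + 0.575858 = 0.294508.
Q̄ = (S_0/π) × [bracket] = (1361/π) × 0.294508 = 127.59 W/m².
— Configuration B (ϕ=+16.7°):
Solar declination: sin δ = sin ε · sin L_s = sin 23.44° × sin 303.7° = -0.33094, so δ = -19.326°.
cos h₀ = −tan(+16.7°) tan(-19.326°) = 0.1052, h₀ = 1.4654 rad.
Bracket: h₀ sin ϕ sin δ + cos ϕ cos δ sin h₀ = 1.4654×0.28736×-0.33094 + 0.95782×0.94365×0.99445 = -0.139358 + 0.898830 = 0.759472.
Q̄ = (S_0/π) × [bracket] = (1361/π) × 0.759472 = 329.02 W/m².
Ratio Q̄_A / Q̄_B = 127.59 / 329.02 = 0.3878.

Q̄_A / Q̄_B ≈ 0.388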